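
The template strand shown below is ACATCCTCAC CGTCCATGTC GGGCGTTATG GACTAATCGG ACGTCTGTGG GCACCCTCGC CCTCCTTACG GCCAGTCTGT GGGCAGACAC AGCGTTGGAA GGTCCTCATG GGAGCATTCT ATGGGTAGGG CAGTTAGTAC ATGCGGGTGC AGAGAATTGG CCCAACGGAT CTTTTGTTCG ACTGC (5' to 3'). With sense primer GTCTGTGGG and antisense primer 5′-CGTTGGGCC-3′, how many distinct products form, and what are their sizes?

Two products: 125 bp, 93 bp

The forward primer GTCTGTGGG matches the top strand at positions 43–51, 75–83.
The reverse primer's reverse complement is GGCCCAACG, matching at positions 159–167.
Each forward site pairs with the reverse site to give a product ending at position 167: sizes 125, 93 bp.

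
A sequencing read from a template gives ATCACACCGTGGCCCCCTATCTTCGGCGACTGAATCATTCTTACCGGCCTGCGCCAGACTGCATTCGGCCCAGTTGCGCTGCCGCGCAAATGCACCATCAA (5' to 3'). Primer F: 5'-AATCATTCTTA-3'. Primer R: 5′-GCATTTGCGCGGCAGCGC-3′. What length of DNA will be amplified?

61 bp

The forward primer matches the template at positions 33–43.
The reverse primer's reverse complement is GCGCTGCCGCGCAAATGC, which matches the template at positions 76–93.
Product length = (reverse-primer end) − (forward-primer start) + 1 = 93 − 33 + 1 = 61 bp.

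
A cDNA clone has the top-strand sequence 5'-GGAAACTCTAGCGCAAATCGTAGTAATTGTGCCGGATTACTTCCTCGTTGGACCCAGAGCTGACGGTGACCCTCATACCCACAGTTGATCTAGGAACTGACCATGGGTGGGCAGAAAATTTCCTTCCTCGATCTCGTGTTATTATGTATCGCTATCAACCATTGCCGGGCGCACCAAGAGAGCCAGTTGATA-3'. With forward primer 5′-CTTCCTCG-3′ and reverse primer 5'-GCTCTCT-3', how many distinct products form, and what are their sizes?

The forward primer CTTCCTCG matches the top strand at positions 40–47, 123–130.
The reverse primer's reverse complement is AGAGAGC, matching at positions 177–183.
Each forward site pairs with the reverse site to give a product ending at position 183: sizes 144, 61 bp.

Two products: 144 bp, 61 bp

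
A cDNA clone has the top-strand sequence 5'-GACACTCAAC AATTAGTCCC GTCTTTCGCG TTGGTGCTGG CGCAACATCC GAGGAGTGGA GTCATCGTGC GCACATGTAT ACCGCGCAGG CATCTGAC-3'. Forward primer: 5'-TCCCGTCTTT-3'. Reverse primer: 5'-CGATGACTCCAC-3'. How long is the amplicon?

Scanning the template, TCCCGTCTTT occurs at positions 17–26; this primer anneals to the bottom strand there with its 3' end pointing downstream.
Taking the reverse complement of CGATGACTCCAC gives GTGGAGTCATCG, found at positions 56–67 on the template; the primer anneals here to the top strand with its 3' end pointing upstream.
Amplicon spans positions 17–67: 51 bp.

51 bp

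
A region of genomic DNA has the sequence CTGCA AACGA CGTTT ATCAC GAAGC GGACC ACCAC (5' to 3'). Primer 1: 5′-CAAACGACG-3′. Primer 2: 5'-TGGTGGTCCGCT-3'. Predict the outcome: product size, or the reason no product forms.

Primer 1 (CAAACGACG) matches the top strand at positions 4–12; it acts as a forward primer.
Primer 2's reverse complement is AGCGGACCACCA, matching the top strand at positions 23–34; it acts as a reverse primer.
The 3' ends face each other across positions 4–34, giving a 31 bp product.

Yes — a 31 bp product.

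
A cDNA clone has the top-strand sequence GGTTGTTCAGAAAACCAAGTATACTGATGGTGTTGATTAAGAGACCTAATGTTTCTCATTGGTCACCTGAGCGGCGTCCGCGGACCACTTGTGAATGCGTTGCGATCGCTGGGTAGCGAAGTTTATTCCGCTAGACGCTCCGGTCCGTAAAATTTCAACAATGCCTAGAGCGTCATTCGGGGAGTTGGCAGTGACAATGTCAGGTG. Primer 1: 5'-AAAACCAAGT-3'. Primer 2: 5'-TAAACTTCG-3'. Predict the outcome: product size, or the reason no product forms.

Primer 1 (AAAACCAAGT) matches the top strand at positions 11–20; it acts as a forward primer.
Primer 2's reverse complement is CGAAGTTTA, matching the top strand at positions 117–125; it acts as a reverse primer.
The 3' ends face each other across positions 11–125, giving a 115 bp product.

Yes — a 115 bp product.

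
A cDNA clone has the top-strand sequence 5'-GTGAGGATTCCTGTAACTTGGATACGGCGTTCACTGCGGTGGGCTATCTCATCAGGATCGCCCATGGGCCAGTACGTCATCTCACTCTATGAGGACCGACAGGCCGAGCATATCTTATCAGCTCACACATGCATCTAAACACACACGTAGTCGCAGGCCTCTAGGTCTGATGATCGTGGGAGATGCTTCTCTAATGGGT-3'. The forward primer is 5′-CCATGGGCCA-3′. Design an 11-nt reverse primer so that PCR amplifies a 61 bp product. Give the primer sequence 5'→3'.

5'-GCTGATAAGAT-3'

The forward primer binds at positions 62–71, so a 61 bp product ends at position 62 + 61 − 1 = 122.
The reverse primer anneals to the top strand over positions 112–122, i.e. to ATCTTATCAGC.
Its sequence written 5'→3' is the reverse complement: GCTGATAAGAT.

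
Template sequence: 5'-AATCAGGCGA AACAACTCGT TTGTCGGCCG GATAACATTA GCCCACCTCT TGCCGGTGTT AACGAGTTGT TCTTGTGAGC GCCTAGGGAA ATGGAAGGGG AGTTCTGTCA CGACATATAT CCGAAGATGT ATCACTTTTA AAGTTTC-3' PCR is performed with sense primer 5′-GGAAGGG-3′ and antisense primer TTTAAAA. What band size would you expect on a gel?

50 bp

Forward primer GGAAGGG is found on the top strand at positions 93–99.
Taking the reverse complement of TTTAAAA gives TTTTAAA, found at positions 136–142 on the template; the primer anneals here to the top strand with its 3' end pointing upstream.
The product runs from position 93 to position 142, so its length is 142 − 93 + 1 = 50 bp.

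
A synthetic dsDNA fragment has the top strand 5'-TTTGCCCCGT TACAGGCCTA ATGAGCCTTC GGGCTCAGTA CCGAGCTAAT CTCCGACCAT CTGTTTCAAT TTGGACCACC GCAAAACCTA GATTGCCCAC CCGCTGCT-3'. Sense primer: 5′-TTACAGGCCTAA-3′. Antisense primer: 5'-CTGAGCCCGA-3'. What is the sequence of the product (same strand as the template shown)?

5'-TTACAGGCCTAATGAGCCTTCGGGCTCAG-3'

The forward primer matches the template at positions 10–21.
The reverse primer's reverse complement is TCGGGCTCAG, which matches the template at positions 29–38.
The product is the template from position 10 through 38 (29 bp).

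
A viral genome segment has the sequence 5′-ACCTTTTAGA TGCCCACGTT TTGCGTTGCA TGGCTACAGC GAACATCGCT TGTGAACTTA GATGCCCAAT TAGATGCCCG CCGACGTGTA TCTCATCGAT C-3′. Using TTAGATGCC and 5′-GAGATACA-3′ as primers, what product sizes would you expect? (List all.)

The forward primer TTAGATGCC matches the top strand at positions 6–14, 58–66, 70–78.
The reverse primer's reverse complement is TGTATCTC, matching at positions 87–94.
Each forward site pairs with the reverse site to give a product ending at position 94: sizes 89, 37, 25 bp.

89 bp, 37 bp, 25 bp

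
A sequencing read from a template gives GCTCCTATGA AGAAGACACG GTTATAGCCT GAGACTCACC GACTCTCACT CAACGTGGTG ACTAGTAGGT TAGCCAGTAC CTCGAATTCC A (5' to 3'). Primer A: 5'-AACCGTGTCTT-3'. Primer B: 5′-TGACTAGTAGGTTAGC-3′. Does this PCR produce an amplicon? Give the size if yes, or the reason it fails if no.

No product — the primers' 3' ends point away from each other.

Primer A (AACCGTGTCTT) has reverse complement AAGACACGGTT, which matches the top strand at positions 13–23; primer A anneals to the top strand there with its 3' end pointing upstream toward position 13.
Primer B (TGACTAGTAGGTTAGC) matches the top strand directly at positions 59–74; it anneals to the bottom strand with its 3' end pointing downstream toward position 74.
The 3' ends diverge (primer A extends toward position 1, primer B toward position 91), so the primers never converge on a shared product.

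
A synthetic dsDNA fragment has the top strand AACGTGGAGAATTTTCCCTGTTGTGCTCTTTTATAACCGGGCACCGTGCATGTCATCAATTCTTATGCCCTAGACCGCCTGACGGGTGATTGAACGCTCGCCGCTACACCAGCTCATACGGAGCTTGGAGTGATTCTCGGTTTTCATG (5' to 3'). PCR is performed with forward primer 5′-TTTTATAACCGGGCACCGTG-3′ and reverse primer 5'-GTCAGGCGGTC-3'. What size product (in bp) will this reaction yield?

55 bp

The forward primer matches the template at positions 29–48.
Taking the reverse complement of GTCAGGCGGTC gives GACCGCCTGAC, found at positions 73–83 on the template; the primer anneals here to the top strand with its 3' end pointing upstream.
Product length = (reverse-primer end) − (forward-primer start) + 1 = 83 − 29 + 1 = 55 bp.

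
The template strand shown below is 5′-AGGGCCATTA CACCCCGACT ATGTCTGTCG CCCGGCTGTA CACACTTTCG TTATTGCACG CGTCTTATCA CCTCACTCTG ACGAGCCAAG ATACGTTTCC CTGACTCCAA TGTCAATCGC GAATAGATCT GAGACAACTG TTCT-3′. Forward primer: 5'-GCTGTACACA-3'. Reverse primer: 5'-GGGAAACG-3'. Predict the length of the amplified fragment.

The forward primer matches the template at positions 35–44.
The reverse primer's reverse complement is CGTTTCCC, which matches the template at positions 94–101.
Product length = (reverse-primer end) − (forward-primer start) + 1 = 101 − 35 + 1 = 67 bp.

67 bp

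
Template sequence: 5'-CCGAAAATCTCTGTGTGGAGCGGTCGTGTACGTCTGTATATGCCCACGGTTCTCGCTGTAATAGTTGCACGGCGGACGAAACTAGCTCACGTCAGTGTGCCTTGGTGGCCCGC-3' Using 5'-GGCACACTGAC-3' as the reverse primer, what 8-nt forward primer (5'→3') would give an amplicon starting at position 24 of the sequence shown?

The reverse primer's reverse complement GTCAGTGTGCC matches the template at positions 91–101; the product starts at position 24.
The forward primer is identical to the top strand over positions 24–31: TCGTGTAC.

5'-TCGTGTAC-3'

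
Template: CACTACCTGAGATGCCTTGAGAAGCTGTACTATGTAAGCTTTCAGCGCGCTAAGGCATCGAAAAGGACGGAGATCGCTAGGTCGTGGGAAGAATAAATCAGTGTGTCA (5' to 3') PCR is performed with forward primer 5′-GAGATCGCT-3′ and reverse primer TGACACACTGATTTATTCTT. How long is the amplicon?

39 bp

The forward primer matches the template at positions 70–78.
Reverse complement of the reverse primer: AAGAATAAATCAGTGTGTCA. This occurs on the top strand at positions 89–108.
Amplicon spans positions 70–108: 39 bp.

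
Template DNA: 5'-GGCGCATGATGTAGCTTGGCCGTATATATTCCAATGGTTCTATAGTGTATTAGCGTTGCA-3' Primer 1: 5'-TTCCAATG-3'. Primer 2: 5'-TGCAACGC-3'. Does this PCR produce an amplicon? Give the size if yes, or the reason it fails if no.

Primer 1 (TTCCAATG) matches the top strand at positions 29–36; it acts as a forward primer.
Primer 2's reverse complement is GCGTTGCA, matching the top strand at positions 53–60; it acts as a reverse primer.
The 3' ends face each other across positions 29–60, giving a 32 bp product.

Yes — a 32 bp product.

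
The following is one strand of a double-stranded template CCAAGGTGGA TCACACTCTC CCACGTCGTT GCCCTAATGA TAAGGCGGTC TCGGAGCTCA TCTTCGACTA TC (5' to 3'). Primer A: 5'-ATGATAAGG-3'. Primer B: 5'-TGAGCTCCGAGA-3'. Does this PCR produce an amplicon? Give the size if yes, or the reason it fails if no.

Yes — a 24 bp product.

Primer A (ATGATAAGG) matches the top strand at positions 37–45; it acts as a forward primer.
Primer B's reverse complement is TCTCGGAGCTCA, matching the top strand at positions 49–60; it acts as a reverse primer.
The 3' ends face each other across positions 37–60, giving a 24 bp product.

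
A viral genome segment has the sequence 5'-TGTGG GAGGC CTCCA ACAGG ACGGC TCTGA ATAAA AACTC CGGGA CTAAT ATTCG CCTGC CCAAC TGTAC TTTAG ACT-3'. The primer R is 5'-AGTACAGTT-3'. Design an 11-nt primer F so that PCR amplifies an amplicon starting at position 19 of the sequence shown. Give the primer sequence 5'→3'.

The reverse primer's reverse complement AACTGTACT matches the template at positions 63–71; the product starts at position 19.
The forward primer is identical to the top strand over positions 19–29: GGACGGCTCTG.

5'-GGACGGCTCTG-3'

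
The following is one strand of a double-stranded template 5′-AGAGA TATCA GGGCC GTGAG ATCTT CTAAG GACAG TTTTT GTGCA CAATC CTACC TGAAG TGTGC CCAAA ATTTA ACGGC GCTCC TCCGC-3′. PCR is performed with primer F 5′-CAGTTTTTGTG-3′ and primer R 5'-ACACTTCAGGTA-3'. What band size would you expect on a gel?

31 bp

Forward primer CAGTTTTTGTG is found on the top strand at positions 33–43.
Taking the reverse complement of ACACTTCAGGTA gives TACCTGAAGTGT, found at positions 52–63 on the template; the primer anneals here to the top strand with its 3' end pointing upstream.
Amplicon spans positions 33–63: 31 bp.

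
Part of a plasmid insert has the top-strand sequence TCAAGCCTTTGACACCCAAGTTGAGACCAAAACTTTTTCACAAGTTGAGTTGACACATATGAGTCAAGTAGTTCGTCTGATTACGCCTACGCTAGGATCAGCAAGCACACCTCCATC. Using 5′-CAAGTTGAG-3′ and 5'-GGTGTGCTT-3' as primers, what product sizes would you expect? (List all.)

95 bp, 71 bp

The forward primer CAAGTTGAG matches the top strand at positions 17–25, 41–49.
The reverse primer's reverse complement is AAGCACACC, matching at positions 103–111.
Each forward site pairs with the reverse site to give a product ending at position 111: sizes 95, 71 bp.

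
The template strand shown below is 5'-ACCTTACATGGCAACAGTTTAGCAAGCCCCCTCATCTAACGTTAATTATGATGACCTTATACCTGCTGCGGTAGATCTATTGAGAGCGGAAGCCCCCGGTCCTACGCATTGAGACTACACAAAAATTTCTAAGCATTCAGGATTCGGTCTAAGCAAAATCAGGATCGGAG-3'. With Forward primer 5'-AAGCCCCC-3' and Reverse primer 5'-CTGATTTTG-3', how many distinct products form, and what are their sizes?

Two products: 139 bp, 73 bp

The forward primer AAGCCCCC matches the top strand at positions 24–31, 90–97.
The reverse primer's reverse complement is CAAAATCAG, matching at positions 154–162.
Each forward site pairs with the reverse site to give a product ending at position 162: sizes 139, 73 bp.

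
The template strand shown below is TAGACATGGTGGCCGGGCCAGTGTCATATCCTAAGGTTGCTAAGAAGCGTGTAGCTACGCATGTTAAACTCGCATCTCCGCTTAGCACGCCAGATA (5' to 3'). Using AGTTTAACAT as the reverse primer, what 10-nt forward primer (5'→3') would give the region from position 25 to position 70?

The reverse primer's reverse complement ATGTTAAACT matches the template at positions 61–70; the product starts at position 25.
The forward primer is identical to the top strand over positions 25–34: CATATCCTAA.

5'-CATATCCTAA-3'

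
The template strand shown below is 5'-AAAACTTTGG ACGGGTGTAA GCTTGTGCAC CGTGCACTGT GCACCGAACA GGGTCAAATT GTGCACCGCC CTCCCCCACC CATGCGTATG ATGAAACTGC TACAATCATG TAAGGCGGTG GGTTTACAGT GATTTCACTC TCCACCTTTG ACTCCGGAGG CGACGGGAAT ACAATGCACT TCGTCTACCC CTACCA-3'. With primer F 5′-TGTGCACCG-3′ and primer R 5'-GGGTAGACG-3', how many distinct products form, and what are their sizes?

The forward primer TGTGCACCG matches the top strand at positions 24–32, 38–46, 60–68.
The reverse primer's reverse complement is CGTCTACCC, matching at positions 182–190.
Each forward site pairs with the reverse site to give a product ending at position 190: sizes 167, 153, 131 bp.

Three products: 167 bp, 153 bp, 131 bp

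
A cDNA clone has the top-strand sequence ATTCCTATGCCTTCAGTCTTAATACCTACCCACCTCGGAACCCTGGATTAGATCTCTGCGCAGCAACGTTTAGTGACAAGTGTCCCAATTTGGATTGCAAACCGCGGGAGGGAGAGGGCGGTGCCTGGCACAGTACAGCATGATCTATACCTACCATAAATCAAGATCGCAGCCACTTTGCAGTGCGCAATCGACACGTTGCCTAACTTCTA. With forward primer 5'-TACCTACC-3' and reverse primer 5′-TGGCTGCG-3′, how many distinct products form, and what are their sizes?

The forward primer TACCTACC matches the top strand at positions 23–30, 148–155.
The reverse primer's reverse complement is CGCAGCCA, matching at positions 168–175.
Each forward site pairs with the reverse site to give a product ending at position 175: sizes 153, 28 bp.

Two products: 153 bp, 28 bp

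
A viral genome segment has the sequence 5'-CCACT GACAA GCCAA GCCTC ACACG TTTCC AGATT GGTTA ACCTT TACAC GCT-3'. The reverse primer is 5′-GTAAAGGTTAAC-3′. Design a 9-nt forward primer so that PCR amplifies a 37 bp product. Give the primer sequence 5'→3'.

5'-CCAAGCCTC-3'

The reverse primer's reverse complement GTTAACCTTTAC matches the template at positions 37–48, so the product ends at position 48.
A 37 bp product then starts at position 48 − 37 + 1 = 12.
The forward primer is identical to the top strand there: CCAAGCCTC.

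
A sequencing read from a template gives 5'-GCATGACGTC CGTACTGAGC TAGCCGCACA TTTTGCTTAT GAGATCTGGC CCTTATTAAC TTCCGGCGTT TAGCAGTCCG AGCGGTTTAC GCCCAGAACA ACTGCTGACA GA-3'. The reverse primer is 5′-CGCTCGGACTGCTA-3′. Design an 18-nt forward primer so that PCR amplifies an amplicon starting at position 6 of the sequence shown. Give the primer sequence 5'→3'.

5'-ACGTCCGTACTGAGCTAG-3'

The reverse primer's reverse complement TAGCAGTCCGAGCG matches the template at positions 71–84; the product starts at position 6.
The forward primer is identical to the top strand over positions 6–23: ACGTCCGTACTGAGCTAG.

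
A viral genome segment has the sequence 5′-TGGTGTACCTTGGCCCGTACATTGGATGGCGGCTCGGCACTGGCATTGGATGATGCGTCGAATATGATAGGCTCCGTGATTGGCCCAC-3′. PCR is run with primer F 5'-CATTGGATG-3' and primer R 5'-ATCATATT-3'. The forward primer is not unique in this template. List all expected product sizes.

49 bp, 25 bp

The forward primer CATTGGATG matches the top strand at positions 20–28, 44–52.
The reverse primer's reverse complement is AATATGAT, matching at positions 61–68.
Each forward site pairs with the reverse site to give a product ending at position 68: sizes 49, 25 bp.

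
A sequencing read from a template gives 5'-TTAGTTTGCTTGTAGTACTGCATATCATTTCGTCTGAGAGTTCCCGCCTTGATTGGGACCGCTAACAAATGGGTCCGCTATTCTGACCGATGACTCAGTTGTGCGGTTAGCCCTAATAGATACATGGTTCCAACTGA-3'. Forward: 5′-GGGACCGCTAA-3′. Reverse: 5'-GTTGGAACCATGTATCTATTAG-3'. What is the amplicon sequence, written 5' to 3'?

5'-GGGACCGCTAACAAATGGGTCCGCTATTCTGACCGATGACTCAGTTGTGCGGTTAGCCCTAATAGATACATGGTTCCAAC-3'

The forward primer matches the template at positions 55–65.
The reverse primer's reverse complement is CTAATAGATACATGGTTCCAAC, which matches the template at positions 113–134.
The product is the template from position 55 through 134 (80 bp).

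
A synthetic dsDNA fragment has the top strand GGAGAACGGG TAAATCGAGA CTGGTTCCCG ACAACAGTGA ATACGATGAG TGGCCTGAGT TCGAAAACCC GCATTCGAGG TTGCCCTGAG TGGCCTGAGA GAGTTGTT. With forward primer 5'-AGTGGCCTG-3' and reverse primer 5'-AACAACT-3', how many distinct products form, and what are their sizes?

The forward primer AGTGGCCTG matches the top strand at positions 49–57, 89–97.
The reverse primer's reverse complement is AGTTGTT, matching at positions 102–108.
Each forward site pairs with the reverse site to give a product ending at position 108: sizes 60, 20 bp.

Two products: 60 bp, 20 bp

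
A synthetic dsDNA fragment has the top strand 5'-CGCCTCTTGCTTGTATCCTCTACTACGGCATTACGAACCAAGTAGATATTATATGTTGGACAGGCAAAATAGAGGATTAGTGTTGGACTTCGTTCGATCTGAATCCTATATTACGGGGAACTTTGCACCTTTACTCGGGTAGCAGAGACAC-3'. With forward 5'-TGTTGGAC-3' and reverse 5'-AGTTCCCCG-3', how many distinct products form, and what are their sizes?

The forward primer TGTTGGAC matches the top strand at positions 54–61, 81–88.
The reverse primer's reverse complement is CGGGGAACT, matching at positions 114–122.
Each forward site pairs with the reverse site to give a product ending at position 122: sizes 69, 42 bp.

Two products: 69 bp, 42 bp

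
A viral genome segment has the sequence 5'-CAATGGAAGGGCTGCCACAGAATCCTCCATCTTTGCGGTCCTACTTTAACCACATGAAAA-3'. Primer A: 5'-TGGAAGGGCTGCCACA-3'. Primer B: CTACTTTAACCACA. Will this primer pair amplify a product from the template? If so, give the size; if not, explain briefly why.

No product — both primers anneal to the same strand and extend in the same direction.

Primer A (TGGAAGGGCTGCCACA) matches the top strand at positions 4–19 (3' end points downstream).
Primer B (CTACTTTAACCACA) also matches the top strand directly, at positions 41–54 — its reverse complement TGTGGTTAAAGTAG is not present.
Both primers anneal to the bottom strand with 3' ends pointing the same way, so neither can prime synthesis back toward the other.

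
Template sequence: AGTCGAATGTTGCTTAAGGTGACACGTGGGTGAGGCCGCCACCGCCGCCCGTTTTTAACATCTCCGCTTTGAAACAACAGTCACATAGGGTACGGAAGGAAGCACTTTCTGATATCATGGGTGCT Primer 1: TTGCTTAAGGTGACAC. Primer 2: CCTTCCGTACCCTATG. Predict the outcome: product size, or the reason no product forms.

Yes — a 90 bp product.

Primer 1 (TTGCTTAAGGTGACAC) matches the top strand at positions 10–25; it acts as a forward primer.
Primer 2's reverse complement is CATAGGGTACGGAAGG, matching the top strand at positions 84–99; it acts as a reverse primer.
The 3' ends face each other across positions 10–99, giving a 90 bp product.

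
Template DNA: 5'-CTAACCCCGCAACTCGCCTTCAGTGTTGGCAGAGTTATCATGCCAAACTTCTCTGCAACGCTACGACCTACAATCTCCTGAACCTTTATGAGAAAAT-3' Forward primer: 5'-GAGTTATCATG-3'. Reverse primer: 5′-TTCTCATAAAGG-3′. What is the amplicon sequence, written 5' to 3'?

5'-GAGTTATCATGCCAAACTTCTCTGCAACGCTACGACCTACAATCTCCTGAACCTTTATGAGAA-3'

Scanning the template, GAGTTATCATG occurs at positions 32–42; this primer anneals to the bottom strand there with its 3' end pointing downstream.
The reverse primer's reverse complement is CCTTTATGAGAA, which matches the template at positions 83–94.
The product is the template from position 32 through 94 (63 bp).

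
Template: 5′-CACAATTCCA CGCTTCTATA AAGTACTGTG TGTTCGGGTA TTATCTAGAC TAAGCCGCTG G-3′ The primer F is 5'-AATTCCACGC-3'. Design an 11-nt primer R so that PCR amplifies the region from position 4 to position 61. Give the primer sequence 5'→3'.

5'-CCAGCGGCTTA-3'

The product's 3' end on the top strand is position 61.
The reverse primer anneals to the top strand over positions 51–61, i.e. to TAAGCCGCTGG.
Its sequence written 5'→3' is the reverse complement: CCAGCGGCTTA.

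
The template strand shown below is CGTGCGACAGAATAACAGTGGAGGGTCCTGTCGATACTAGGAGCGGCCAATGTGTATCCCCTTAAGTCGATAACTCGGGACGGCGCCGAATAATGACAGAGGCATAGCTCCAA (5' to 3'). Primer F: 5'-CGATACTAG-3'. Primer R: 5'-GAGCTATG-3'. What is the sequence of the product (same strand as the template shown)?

Forward primer CGATACTAG is found on the top strand at positions 32–40.
Reverse complement of the reverse primer: CATAGCTC. This occurs on the top strand at positions 103–110.
The product is the template from position 32 through 110 (79 bp).

5'-CGATACTAGGAGCGGCCAATGTGTATCCCCTTAAGTCGATAACTCGGGACGGCGCCGAATAATGACAGAGGCATAGCTC-3'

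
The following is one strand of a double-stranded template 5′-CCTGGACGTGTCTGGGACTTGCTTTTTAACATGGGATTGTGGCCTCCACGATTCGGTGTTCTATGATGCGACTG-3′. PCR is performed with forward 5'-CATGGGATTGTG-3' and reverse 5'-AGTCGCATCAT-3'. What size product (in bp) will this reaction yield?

The forward primer matches the template at positions 30–41.
The reverse primer's reverse complement is ATGATGCGACT, which matches the template at positions 63–73.
The product runs from position 30 to position 73, so its length is 73 − 30 + 1 = 44 bp.

44 bp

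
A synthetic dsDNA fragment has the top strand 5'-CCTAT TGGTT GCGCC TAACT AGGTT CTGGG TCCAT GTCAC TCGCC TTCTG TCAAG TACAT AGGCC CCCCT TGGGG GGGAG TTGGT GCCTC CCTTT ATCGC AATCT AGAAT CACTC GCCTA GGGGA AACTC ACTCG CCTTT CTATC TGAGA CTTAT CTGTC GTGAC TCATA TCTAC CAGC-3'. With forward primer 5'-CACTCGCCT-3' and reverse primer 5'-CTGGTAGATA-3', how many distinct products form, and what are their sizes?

Three products: 141 bp, 68 bp, 49 bp

The forward primer CACTCGCCT matches the top strand at positions 38–46, 111–119, 130–138.
The reverse primer's reverse complement is TATCTACCAG, matching at positions 169–178.
Each forward site pairs with the reverse site to give a product ending at position 178: sizes 141, 68, 49 bp.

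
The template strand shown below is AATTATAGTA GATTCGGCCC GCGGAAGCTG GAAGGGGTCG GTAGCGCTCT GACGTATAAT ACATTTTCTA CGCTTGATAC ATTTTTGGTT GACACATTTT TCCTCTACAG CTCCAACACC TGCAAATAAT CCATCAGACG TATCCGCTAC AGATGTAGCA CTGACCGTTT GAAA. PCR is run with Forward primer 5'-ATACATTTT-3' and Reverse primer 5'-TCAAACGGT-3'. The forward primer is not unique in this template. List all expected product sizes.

114 bp, 96 bp

The forward primer ATACATTTT matches the top strand at positions 59–67, 77–85.
The reverse primer's reverse complement is ACCGTTTGA, matching at positions 164–172.
Each forward site pairs with the reverse site to give a product ending at position 172: sizes 114, 96 bp.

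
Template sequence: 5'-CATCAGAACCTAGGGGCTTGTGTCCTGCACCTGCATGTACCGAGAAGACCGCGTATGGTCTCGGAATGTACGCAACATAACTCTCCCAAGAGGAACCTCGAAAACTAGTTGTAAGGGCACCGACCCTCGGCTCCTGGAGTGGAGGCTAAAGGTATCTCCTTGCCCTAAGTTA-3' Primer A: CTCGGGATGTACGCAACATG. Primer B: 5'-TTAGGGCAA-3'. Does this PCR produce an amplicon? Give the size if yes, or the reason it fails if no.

Primer A (CTCGGGATGTACGCAACATG) does not match the top strand, and its reverse complement CATGTTGCGTACATCCCGAG does not match either.
With no annealing site for primer A, no amplification occurs.

No product — primer A has no binding site in the template.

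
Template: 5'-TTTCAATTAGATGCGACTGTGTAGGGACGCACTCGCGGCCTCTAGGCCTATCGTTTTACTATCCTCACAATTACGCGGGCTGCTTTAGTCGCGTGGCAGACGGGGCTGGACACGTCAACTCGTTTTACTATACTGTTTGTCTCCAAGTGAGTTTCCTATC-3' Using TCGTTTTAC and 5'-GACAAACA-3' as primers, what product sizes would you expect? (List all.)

The forward primer TCGTTTTAC matches the top strand at positions 51–59, 120–128.
The reverse primer's reverse complement is TGTTTGTC, matching at positions 134–141.
Each forward site pairs with the reverse site to give a product ending at position 141: sizes 91, 22 bp.

91 bp, 22 bp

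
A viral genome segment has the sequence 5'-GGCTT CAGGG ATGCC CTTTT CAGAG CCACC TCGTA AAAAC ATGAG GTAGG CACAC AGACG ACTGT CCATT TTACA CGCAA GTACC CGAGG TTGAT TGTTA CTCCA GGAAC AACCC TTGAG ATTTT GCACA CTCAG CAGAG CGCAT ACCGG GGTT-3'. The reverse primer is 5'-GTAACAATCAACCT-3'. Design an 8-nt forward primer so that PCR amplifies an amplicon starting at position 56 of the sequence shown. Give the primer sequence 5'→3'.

The reverse primer's reverse complement AGGTTGATTGTTAC matches the template at positions 88–101; the product starts at position 56.
The forward primer is identical to the top strand over positions 56–63: AGACGACT.

5'-AGACGACT-3'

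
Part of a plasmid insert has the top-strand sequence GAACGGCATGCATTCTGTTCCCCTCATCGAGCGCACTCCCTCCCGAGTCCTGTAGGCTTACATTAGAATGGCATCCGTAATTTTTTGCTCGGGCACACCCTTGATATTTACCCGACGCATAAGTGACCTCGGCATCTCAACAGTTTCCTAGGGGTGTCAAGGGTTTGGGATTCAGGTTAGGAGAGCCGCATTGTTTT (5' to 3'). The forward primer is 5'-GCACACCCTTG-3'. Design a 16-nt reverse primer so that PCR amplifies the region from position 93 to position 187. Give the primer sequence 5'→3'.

The product's 3' end on the top strand is position 187.
The reverse primer anneals to the top strand over positions 172–187, i.e. to TCAGGTTAGGAGAGCC.
Its sequence written 5'→3' is the reverse complement: GGCTCTCCTAACCTGA.

5'-GGCTCTCCTAACCTGA-3'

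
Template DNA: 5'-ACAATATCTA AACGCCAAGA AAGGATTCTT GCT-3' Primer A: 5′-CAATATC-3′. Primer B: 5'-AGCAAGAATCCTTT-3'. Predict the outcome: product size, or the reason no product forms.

Yes — a 32 bp product.

Primer A (CAATATC) matches the top strand at positions 2–8; it acts as a forward primer.
Primer B's reverse complement is AAAGGATTCTTGCT, matching the top strand at positions 20–33; it acts as a reverse primer.
The 3' ends face each other across positions 2–33, giving a 32 bp product.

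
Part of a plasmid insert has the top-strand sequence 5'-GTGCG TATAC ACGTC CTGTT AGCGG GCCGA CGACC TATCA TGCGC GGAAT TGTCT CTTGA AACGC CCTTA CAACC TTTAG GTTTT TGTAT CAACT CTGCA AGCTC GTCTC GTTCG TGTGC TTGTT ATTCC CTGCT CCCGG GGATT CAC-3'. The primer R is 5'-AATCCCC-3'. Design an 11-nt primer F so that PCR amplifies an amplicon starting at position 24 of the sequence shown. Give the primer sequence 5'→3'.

The reverse primer's reverse complement GGGGATT matches the template at positions 139–145; the product starts at position 24.
The forward primer is identical to the top strand over positions 24–34: GGGCCGACGAC.

5'-GGGCCGACGAC-3'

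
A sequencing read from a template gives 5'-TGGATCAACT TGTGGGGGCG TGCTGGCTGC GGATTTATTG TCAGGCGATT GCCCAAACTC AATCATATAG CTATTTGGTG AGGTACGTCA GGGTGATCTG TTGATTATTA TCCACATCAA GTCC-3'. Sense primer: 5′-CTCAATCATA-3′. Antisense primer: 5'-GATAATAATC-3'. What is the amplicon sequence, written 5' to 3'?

Forward primer CTCAATCATA is found on the top strand at positions 58–67.
Taking the reverse complement of GATAATAATC gives GATTATTATC, found at positions 103–112 on the template; the primer anneals here to the top strand with its 3' end pointing upstream.
The product is the template from position 58 through 112 (55 bp).

5'-CTCAATCATATAGCTATTTGGTGAGGTACGTCAGGGTGATCTGTTGATTATTATC-3'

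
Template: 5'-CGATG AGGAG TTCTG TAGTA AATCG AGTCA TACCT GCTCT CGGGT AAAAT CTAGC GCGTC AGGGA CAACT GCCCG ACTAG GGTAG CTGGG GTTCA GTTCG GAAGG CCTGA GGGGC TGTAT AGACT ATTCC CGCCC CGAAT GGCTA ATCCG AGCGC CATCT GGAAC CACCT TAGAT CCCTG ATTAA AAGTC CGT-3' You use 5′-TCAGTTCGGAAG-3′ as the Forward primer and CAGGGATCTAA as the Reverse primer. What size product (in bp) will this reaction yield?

The forward primer matches the template at positions 93–104.
The reverse primer's reverse complement is TTAGATCCCTG, which matches the template at positions 170–180.
Amplicon spans positions 93–180: 88 bp.

88 bp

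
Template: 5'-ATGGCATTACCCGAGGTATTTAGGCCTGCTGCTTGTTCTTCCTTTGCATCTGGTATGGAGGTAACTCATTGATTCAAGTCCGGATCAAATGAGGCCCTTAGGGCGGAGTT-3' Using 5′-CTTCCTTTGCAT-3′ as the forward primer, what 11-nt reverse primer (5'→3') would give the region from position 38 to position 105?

5'-CGCCCTAAGGG-3'

The product's 3' end on the top strand is position 105.
The reverse primer anneals to the top strand over positions 95–105, i.e. to CCCTTAGGGCG.
Its sequence written 5'→3' is the reverse complement: CGCCCTAAGGG.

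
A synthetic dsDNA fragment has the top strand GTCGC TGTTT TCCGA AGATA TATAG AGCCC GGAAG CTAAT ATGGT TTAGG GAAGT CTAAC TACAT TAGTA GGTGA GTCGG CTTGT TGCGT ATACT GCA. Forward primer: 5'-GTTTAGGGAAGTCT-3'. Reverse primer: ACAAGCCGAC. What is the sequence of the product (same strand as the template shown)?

5'-GTTTAGGGAAGTCTAACTACATTAGTAGGTGAGTCGGCTTGT-3'

The forward primer matches the template at positions 44–57.
Reverse complement of the reverse primer: GTCGGCTTGT. This occurs on the top strand at positions 76–85.
The product is the template from position 44 through 85 (42 bp).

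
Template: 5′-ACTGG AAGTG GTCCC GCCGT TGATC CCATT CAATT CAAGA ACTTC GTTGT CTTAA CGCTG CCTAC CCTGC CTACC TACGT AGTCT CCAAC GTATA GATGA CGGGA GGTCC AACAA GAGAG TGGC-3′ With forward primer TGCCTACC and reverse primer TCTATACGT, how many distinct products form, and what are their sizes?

Two products: 39 bp, 30 bp

The forward primer TGCCTACC matches the top strand at positions 59–66, 68–75.
The reverse primer's reverse complement is ACGTATAGA, matching at positions 89–97.
Each forward site pairs with the reverse site to give a product ending at position 97: sizes 39, 30 bp.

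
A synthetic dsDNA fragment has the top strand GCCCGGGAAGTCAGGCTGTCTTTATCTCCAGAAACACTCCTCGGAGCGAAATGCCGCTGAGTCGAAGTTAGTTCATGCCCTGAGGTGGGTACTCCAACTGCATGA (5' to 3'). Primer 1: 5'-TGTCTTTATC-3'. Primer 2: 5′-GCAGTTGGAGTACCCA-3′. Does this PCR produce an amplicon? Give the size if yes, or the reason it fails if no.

Yes — an 85 bp product.

Primer 1 (TGTCTTTATC) matches the top strand at positions 17–26; it acts as a forward primer.
Primer 2's reverse complement is TGGGTACTCCAACTGC, matching the top strand at positions 86–101; it acts as a reverse primer.
The 3' ends face each other across positions 17–101, giving an 85 bp product.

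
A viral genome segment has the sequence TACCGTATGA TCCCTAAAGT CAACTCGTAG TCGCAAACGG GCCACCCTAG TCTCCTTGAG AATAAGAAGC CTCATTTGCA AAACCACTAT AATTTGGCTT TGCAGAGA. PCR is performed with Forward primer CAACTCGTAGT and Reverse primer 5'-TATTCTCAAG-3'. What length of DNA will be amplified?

44 bp

Scanning the template, CAACTCGTAGT occurs at positions 21–31; this primer anneals to the bottom strand there with its 3' end pointing downstream.
Reverse complement of the reverse primer: CTTGAGAATA. This occurs on the top strand at positions 55–64.
Product length = (reverse-primer end) − (forward-primer start) + 1 = 64 − 21 + 1 = 44 bp.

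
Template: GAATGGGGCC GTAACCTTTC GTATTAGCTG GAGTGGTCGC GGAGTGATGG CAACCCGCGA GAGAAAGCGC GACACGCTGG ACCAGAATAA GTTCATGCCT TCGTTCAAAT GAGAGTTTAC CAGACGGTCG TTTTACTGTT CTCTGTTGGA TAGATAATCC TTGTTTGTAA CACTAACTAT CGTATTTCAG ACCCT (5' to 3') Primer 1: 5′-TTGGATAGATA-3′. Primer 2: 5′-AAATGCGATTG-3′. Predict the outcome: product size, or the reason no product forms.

Primer 2 (AAATGCGATTG) does not match the top strand, and its reverse complement CAATCGCATTT does not match either.
With no annealing site for primer 2, no amplification occurs.

No product — primer 2 has no binding site in the template.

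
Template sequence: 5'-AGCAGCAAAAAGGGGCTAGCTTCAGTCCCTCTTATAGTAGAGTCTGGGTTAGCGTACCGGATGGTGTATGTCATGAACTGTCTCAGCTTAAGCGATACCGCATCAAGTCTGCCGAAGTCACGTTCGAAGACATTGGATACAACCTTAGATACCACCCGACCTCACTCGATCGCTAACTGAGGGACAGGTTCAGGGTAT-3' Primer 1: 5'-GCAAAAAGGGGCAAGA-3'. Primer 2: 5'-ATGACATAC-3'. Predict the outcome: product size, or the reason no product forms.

Primer 1 (GCAAAAAGGGGCAAGA) does not match the top strand, and its reverse complement TCTTGCCCCTTTTTGC does not match either.
With no annealing site for primer 1, no amplification occurs.

No product — primer 1 has no binding site in the template.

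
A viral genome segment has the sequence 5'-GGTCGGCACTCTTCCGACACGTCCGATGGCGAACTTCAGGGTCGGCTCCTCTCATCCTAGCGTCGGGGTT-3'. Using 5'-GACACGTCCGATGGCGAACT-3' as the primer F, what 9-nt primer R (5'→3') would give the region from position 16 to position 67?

5'-CCCGACGCT-3'

The product's 3' end on the top strand is position 67.
The reverse primer anneals to the top strand over positions 59–67, i.e. to AGCGTCGGG.
Its sequence written 5'→3' is the reverse complement: CCCGACGCT.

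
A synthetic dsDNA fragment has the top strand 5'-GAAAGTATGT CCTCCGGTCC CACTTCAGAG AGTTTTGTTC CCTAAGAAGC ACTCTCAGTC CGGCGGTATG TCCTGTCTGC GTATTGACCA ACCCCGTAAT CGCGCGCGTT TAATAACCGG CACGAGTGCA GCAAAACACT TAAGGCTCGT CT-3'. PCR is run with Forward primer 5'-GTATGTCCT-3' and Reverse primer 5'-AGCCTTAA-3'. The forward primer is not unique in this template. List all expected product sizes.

The forward primer GTATGTCCT matches the top strand at positions 5–13, 66–74.
The reverse primer's reverse complement is TTAAGGCT, matching at positions 140–147.
Each forward site pairs with the reverse site to give a product ending at position 147: sizes 143, 82 bp.

143 bp, 82 bp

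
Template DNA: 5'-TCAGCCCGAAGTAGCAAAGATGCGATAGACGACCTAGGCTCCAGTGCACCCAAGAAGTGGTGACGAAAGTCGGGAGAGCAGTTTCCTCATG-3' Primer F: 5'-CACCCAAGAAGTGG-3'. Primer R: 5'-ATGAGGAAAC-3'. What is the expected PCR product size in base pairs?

44 bp

Forward primer CACCCAAGAAGTGG is found on the top strand at positions 47–60.
The reverse primer's reverse complement is GTTTCCTCAT, which matches the template at positions 81–90.
Product length = (reverse-primer end) − (forward-primer start) + 1 = 90 − 47 + 1 = 44 bp.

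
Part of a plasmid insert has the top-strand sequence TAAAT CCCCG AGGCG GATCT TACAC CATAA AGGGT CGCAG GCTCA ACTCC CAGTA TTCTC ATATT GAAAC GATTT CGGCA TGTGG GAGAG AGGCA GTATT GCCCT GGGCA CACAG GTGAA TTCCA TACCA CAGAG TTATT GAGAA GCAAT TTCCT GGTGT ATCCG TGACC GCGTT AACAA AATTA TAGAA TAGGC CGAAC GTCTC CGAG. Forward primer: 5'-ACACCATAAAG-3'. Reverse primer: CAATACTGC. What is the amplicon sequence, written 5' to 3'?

5'-ACACCATAAAGGGTCGCAGGCTCAACTCCCAGTATTCTCATATTGAAACGATTTCGGCATGTGGGAGAGAGGCAGTATTG-3'

Scanning the template, ACACCATAAAG occurs at positions 22–32; this primer anneals to the bottom strand there with its 3' end pointing downstream.
Reverse complement of the reverse primer: GCAGTATTG. This occurs on the top strand at positions 93–101.
The product is the template from position 22 through 101 (80 bp).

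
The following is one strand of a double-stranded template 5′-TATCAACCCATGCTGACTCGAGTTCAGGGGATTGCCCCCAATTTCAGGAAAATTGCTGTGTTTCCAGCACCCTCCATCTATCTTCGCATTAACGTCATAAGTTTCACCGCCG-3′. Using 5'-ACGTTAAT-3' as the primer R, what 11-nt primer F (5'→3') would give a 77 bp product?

The reverse primer's reverse complement ATTAACGT matches the template at positions 88–95, so the product ends at position 95.
A 77 bp product then starts at position 95 − 77 + 1 = 19.
The forward primer is identical to the top strand there: CGAGTTCAGGG.

5'-CGAGTTCAGGG-3'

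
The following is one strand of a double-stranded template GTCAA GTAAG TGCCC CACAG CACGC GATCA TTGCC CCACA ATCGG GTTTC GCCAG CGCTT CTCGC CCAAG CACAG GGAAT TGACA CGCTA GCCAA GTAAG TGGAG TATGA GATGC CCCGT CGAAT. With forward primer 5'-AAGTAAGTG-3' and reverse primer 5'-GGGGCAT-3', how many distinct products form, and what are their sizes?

The forward primer AAGTAAGTG matches the top strand at positions 4–12, 94–102.
The reverse primer's reverse complement is ATGCCCC, matching at positions 112–118.
Each forward site pairs with the reverse site to give a product ending at position 118: sizes 115, 25 bp.

Two products: 115 bp, 25 bp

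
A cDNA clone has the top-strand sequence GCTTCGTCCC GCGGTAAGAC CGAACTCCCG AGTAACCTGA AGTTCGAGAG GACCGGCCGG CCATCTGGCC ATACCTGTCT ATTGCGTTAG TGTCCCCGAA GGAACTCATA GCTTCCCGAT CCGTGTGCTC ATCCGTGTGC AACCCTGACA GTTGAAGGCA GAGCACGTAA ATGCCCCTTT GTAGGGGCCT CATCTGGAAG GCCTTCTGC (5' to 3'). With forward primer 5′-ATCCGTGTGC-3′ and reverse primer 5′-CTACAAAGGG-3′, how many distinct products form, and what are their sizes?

The forward primer ATCCGTGTGC matches the top strand at positions 119–128, 131–140.
The reverse primer's reverse complement is CCCTTTGTAG, matching at positions 175–184.
Each forward site pairs with the reverse site to give a product ending at position 184: sizes 66, 54 bp.

Two products: 66 bp, 54 bp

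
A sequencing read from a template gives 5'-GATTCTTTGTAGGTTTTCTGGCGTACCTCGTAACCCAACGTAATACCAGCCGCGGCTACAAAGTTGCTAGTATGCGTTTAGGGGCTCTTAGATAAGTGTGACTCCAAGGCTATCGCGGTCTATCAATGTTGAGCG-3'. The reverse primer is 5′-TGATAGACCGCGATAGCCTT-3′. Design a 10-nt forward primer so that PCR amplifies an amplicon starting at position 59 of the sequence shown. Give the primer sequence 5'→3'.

5'-CAAAGTTGCT-3'

The reverse primer's reverse complement AAGGCTATCGCGGTCTATCA matches the template at positions 106–125; the product starts at position 59.
The forward primer is identical to the top strand over positions 59–68: CAAAGTTGCT.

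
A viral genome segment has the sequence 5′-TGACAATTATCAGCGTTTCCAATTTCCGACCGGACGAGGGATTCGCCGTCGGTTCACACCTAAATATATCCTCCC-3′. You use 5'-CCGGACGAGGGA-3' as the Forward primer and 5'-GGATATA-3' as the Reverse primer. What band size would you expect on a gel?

Scanning the template, CCGGACGAGGGA occurs at positions 30–41; this primer anneals to the bottom strand there with its 3' end pointing downstream.
Taking the reverse complement of GGATATA gives TATATCC, found at positions 65–71 on the template; the primer anneals here to the top strand with its 3' end pointing upstream.
Amplicon spans positions 30–71: 42 bp.

42 bp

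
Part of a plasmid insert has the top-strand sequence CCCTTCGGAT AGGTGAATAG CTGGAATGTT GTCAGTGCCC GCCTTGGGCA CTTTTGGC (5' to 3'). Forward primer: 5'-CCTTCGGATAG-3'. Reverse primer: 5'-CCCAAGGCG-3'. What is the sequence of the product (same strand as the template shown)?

The forward primer matches the template at positions 2–12.
Taking the reverse complement of CCCAAGGCG gives CGCCTTGGG, found at positions 40–48 on the template; the primer anneals here to the top strand with its 3' end pointing upstream.
The product is the template from position 2 through 48 (47 bp).

5'-CCTTCGGATAGGTGAATAGCTGGAATGTTGTCAGTGCCCGCCTTGGG-3'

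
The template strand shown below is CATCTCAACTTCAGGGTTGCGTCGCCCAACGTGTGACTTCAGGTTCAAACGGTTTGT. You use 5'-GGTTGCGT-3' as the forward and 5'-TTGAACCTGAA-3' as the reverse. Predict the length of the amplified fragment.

Forward primer GGTTGCGT is found on the top strand at positions 15–22.
Taking the reverse complement of TTGAACCTGAA gives TTCAGGTTCAA, found at positions 38–48 on the template; the primer anneals here to the top strand with its 3' end pointing upstream.
The product runs from position 15 to position 48, so its length is 48 − 15 + 1 = 34 bp.

34 bp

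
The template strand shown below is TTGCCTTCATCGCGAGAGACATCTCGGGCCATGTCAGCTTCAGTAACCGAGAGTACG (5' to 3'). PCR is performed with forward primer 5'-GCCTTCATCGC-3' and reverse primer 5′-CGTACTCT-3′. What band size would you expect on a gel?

55 bp

The forward primer matches the template at positions 3–13.
Taking the reverse complement of CGTACTCT gives AGAGTACG, found at positions 50–57 on the template; the primer anneals here to the top strand with its 3' end pointing upstream.
Amplicon spans positions 3–57: 55 bp.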